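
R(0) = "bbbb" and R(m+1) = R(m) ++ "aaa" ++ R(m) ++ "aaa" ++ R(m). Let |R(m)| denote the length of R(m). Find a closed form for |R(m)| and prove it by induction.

Claim: |R(m)| = 7·3^m − 3.

Base case: |R(0)| = 4, and 7·3^0 − 3 = 4.
Assume |R(k)| = 7·3^k − 3.
Then |R(k+1)| = 3|R(k)| + 6 = 3(7·3^k − 3) + 6 = 7·3^{k+1} − 9 + 6 = 7·3^{k+1} − 3.
This completes the inductive step, so |R(m)| = 7·3^m − 3 for all m ≥ 0.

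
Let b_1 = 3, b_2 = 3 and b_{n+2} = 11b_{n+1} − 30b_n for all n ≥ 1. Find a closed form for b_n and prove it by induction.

Claim: b_n = 3·5^n − 2·6^n.

Base cases: b_1 = 3 and 3·5^1 − 2·6^1 = 3; b_2 = 3 and 3·5^2 − 2·6^2 = 3.
Assume b_j = 3·5^j − 2·6^j for all 1 ≤ j ≤ k, where k ≥ 2.
Then b_{k+1} = 11b_k − 30b_{k−1} = 11·(3·5^k − 2·6^k) − 30·(3·5^{k−1} − 2·6^{k−1}) = 3·(11·5 − 30)5^{k−1} − 2·(11·6 − 30)6^{k−1} = 75·5^{k−1} − 72·6^{k−1} = 3·5^{k+1} − 2·6^{k+1}.
So the formula holds for k+1, and by strong induction b_n = 3·5^n − 2·6^n for all n ≥ 1.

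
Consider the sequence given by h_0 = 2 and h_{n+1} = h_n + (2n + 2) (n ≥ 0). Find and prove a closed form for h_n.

Claim: h_n = n^2 + n + 2.

Base case: h_0 = 2, and 0^2 + 0 + 2 = 2.
Assume h_r = r^2 + r + 2.
Then h_{r+1} = h_r + (2r + 2) = (r^2 + r + 2) + (2r + 2) = r^2 + 3r + 4,
and (r+1)^2 + (r+1) + 2 = r^2 + 3r + 4.
Hence h_n = n^2 + n + 2 for every n ≥ 0, by induction.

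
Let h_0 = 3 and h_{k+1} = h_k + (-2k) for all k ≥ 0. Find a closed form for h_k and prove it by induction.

Claim: h_k = -k^2 + k + 3.

Base case: h_0 = 3, and -0^2 + 0 + 3 = 3.
Assume h_j = -j^2 + j + 3.
Then h_{j+1} = h_j + (-2j) = (-j^2 + j + 3) + (-2j) = -j^2 − j + 3,
and -(j+1)^2 + (j+1) + 3 = -j^2 − j + 3.
This completes the inductive step, so h_k = -k^2 + k + 3 for all k ≥ 0.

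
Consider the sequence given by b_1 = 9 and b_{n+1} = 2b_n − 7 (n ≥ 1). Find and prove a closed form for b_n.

Claim: b_n = 2^n + 7.

Base case: b_1 = 9, and 2^1 + 7 = 2 + 7 = 9.
Assume b_k = 2^k + 7 for some k ≥ 1.
Then b_{k+1} = 2b_k − 7 = 2·(2^k + 7) − 7 = 2^{k+1} + 14 − 7 = 2^{k+1} + 7.
This completes the inductive step, so b_n = 2^n + 7 for all n ≥ 1.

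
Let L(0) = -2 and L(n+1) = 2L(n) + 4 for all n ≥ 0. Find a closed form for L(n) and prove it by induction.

Claim: L(n) = 2^{n+1} − 4.

Base case: L(0) = -2, and 2^{0+1} − 4 = 2 − 4 = -2.
Assume L(r) = 2^{r+1} − 4 for some r ≥ 0.
Then L(r+1) = 2L(r) + 4 = 2·(2^{r+1} − 4) + 4 = 2^{r+2} − 8 + 4 = 2^{r+2} − 4.
So the formula holds for r+1, and by induction L(n) = 2^{n+1} − 4 for all n ≥ 0.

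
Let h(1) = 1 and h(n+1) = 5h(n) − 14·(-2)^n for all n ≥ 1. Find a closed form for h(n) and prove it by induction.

Claim: h(n) = 5^n + 2·(-2)^n.

Base case: h(1) = 1, and 5^1 + 2·(-2)^1 = 5 − 4 = 1.
Assume h(k) = 5^k + 2·(-2)^k for some k ≥ 1.
Then h(k+1) = 5h(k) − 14·(-2)^k = 5·(5^k + 2·(-2)^k) − 14·(-2)^k = 5^{k+1} + 10·(-2)^k − 14·(-2)^k = 5^{k+1} − 4·(-2)^k = 5^{k+1} + 2·(-2)^{k+1}.
By induction, h(n) = 5^n + 2·(-2)^n for all n ≥ 1.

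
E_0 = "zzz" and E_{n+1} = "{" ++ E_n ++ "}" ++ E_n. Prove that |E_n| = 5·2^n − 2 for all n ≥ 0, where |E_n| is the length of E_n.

Base case: |E_0| = 3, and 5·2^0 − 2 = 3.
Assume |E_r| = 5·2^r − 2.
Then |E_{r+1}| = 1 + |E_r| + 1 + |E_r| = 2|E_r| + 2 = 2(5·2^r − 2) + 2 = 5·2^{r+1} − 4 + 2 = 5·2^{r+1} − 2.
By induction, |E_n| = 5·2^n − 2 for all n ≥ 0.

|E_n| = 5·2^n − 2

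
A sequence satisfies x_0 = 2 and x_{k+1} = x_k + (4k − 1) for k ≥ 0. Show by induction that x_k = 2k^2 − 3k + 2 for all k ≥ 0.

Base case: x_0 = 2, and 2·0^2 − 3·0 + 2 = 2.
Assume x_j = 2j^2 − 3j + 2.
Then x_{j+1} = x_j + (4j − 1) = (2j^2 − 3j + 2) + (4j − 1) = 2j^2 + j + 1,
and 2·(j+1)^2 − 3·(j+1) + 2 = 2j^2 + j + 1.
This completes the inductive step, so x_k = 2k^2 − 3k + 2 for all k ≥ 0.

x_k = 2k^2 − 3k + 2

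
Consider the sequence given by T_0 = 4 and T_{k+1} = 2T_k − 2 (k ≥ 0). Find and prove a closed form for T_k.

Claim: T_k = 2^{k+1} + 2.

Base case: T_0 = 4, and 2^{0+1} + 2 = 2 + 2 = 4.
Assume T_j = 2^{j+1} + 2 for some j ≥ 0.
Then T_{j+1} = 2T_j − 2 = 2·(2^{j+1} + 2) − 2 = 2^{j+2} + 4 − 2 = 2^{j+2} + 2.
By induction, T_k = 2^{k+1} + 2 for all k ≥ 0.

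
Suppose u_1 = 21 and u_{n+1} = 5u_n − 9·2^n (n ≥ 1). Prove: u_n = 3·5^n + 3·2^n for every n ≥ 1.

Base case: u_1 = 21, and 3·5^1 + 3·2^1 = 15 + 6 = 21.
Assume u_k = 3·5^k + 3·2^k for some k ≥ 1.
Then u_{k+1} = 5u_k − 9·2^k = 5·(3·5^k + 3·2^k) − 9·2^k = 3·5^{k+1} + 15·2^k − 9·2^k = 3·5^{k+1} + 6·2^k = 3·5^{k+1} + 3·2^{k+1}.
By induction, u_n = 3·5^n + 3·2^n for all n ≥ 1.

u_n = 3·5^n + 3·2^n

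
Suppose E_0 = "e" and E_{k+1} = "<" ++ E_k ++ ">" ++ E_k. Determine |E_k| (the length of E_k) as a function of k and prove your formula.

Claim: |E_k| = 3·2^k − 2.

Base case: |E_0| = 1, and 3·2^0 − 2 = 1.
Assume |E_r| = 3·2^r − 2.
Then |E_{r+1}| = 1 + |E_r| + 1 + |E_r| = 2|E_r| + 2 = 2(3·2^r − 2) + 2 = 3·2^{r+1} − 4 + 2 = 3·2^{r+1} − 2.
This completes the inductive step, so |E_k| = 3·2^k − 2 for all k ≥ 0.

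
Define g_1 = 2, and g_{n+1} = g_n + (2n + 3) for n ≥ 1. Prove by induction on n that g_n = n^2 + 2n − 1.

Base case: g_1 = 2, and 1^2 + 2·1 − 1 = 2.
Assume g_j = j^2 + 2j − 1.
Then g_{j+1} = g_j + (2j + 3) = (j^2 + 2j − 1) + (2j + 3) = j^2 + 4j + 2,
and (j+1)^2 + 2·(j+1) − 1 = j^2 + 4j + 2.
Hence g_n = n^2 + 2n − 1 for every n ≥ 1, by induction.

g_n = n^2 + 2n − 1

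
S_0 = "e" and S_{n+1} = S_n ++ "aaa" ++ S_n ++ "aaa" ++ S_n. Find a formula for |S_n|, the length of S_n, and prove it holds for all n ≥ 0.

Claim: |S_n| = 4·3^n − 3.

Base case: |S_0| = 1, and 4·3^0 − 3 = 1.
Assume |S_m| = 4·3^m − 3.
Then |S_{m+1}| = 3|S_m| + 6 = 3(4·3^m − 3) + 6 = 4·3^{m+1} − 9 + 6 = 4·3^{m+1} − 3.
So the formula holds for m+1, and by induction |S_n| = 4·3^n − 3 for all n ≥ 0.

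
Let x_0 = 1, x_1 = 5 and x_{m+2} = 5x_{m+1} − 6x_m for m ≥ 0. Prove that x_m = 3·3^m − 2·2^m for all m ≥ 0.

Base cases: x_0 = 1 and 3·3^0 − 2·2^0 = 1; x_1 = 5 and 3·3^1 − 2·2^1 = 5.
Assume x_j = 3·3^j − 2·2^j for all 0 ≤ j ≤ k, where k ≥ 1.
Then x_{k+1} = 5x_k − 6x_{k−1} = 5·(3·3^k − 2·2^k) − 6·(3·3^{k−1} − 2·2^{k−1}) = 3·(5·3 − 6)3^{k−1} − 2·(5·2 − 6)2^{k−1} = 27·3^{k−1} − 8·2^{k−1} = 3·3^{k+1} − 2·2^{k+1}.
By strong induction, x_m = 3·3^m − 2·2^m for all m ≥ 0.

x_m = 3·3^m − 2·2^m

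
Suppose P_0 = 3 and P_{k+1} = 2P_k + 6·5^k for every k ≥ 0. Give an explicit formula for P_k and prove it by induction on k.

Claim: P_k = 2^k + 2·5^k.

Base case: P_0 = 3, and 2^0 + 2·5^0 = 1 + 2 = 3.
Assume P_r = 2^r + 2·5^r for some r ≥ 0.
Then P_{r+1} = 2P_r + 6·5^r = 2·(2^r + 2·5^r) + 6·5^r = 2^{r+1} + 4·5^r + 6·5^r = 2^{r+1} + 10·5^r = 2^{r+1} + 2·5^{r+1}.
This completes the inductive step, so P_k = 2^k + 2·5^k for all k ≥ 0.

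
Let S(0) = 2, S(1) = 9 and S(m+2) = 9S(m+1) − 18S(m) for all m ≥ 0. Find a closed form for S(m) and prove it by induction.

Claim: S(m) = 6^m + 3^m.

Base cases: S(0) = 2 and 6^0 + 3^0 = 2; S(1) = 9 and 6^1 + 3^1 = 9.
Assume S(j) = 6^j + 3^j for all 0 ≤ j ≤ k, where k ≥ 1.
Then S(k+1) = 9S(k) − 18S(k−1) = 9·(6^k + 3^k) − 18·(6^{k−1} + 3^{k−1}) = (9·6 − 18)6^{k−1} + (9·3 − 18)3^{k−1} = 36·6^{k−1} + 9·3^{k−1} = 6^{k+1} + 3^{k+1}.
This completes the inductive step, so S(m) = 6^m + 3^m for all m ≥ 0.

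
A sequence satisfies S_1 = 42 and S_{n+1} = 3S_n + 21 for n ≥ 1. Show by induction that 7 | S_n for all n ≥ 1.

Base case: S_1 = 42 = 7·6, so 7 | S_1.
Assume 7 | S_r, so S_r = 7t for some integer t.
Then S_{r+1} = 3S_r + 21 = 3·(7t) + 21 = 7(3t + 3), so 7 | S_{r+1}.
Hence 7 | S_n for every n ≥ 1, by induction.

7 | S_n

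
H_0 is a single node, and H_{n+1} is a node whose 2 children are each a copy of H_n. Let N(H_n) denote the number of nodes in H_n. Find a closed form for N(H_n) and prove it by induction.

Claim: N(H_n) = 2^{n+1} − 1.

Base case: N(H_0) = 1, and 2^{0+1} − 1 = 1.
Assume N(H_j) = 2^{j+1} − 1.
Then N(H_{j+1}) = 1 + 2N(H_j) = 1 + 2(2^{j+1} − 1) = 2^{j+2} − 2 + 1 = 2^{j+2} − 1.
By induction, N(H_n) = 2^{n+1} − 1 for all n ≥ 0.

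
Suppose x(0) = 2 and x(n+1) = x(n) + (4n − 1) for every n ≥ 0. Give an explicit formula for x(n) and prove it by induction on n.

Claim: x(n) = 2n^2 − 3n + 2.

Base case: x(0) = 2, and 2·0^2 − 3·0 + 2 = 2.
Assume x(j) = 2j^2 − 3j + 2.
Then x(j+1) = x(j) + (4j − 1) = (2j^2 − 3j + 2) + (4j − 1) = 2j^2 + j + 1,
and 2·(j+1)^2 − 3·(j+1) + 2 = 2j^2 + j + 1.
This completes the inductive step, so x(n) = 2n^2 − 3n + 2 for all n ≥ 0.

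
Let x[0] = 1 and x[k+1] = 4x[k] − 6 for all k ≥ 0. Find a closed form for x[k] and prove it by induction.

Claim: x[k] = -4^k + 2.

Base case: x[0] = 1, and -4^0 + 2 = -1 + 2 = 1.
Assume x[m] = -4^m + 2 for some m ≥ 0.
Then x[m+1] = 4x[m] − 6 = 4·(-4^m + 2) − 6 = -4^{m+1} + 8 − 6 = -4^{m+1} + 2.
Hence x[k] = -4^k + 2 for every k ≥ 0, by induction.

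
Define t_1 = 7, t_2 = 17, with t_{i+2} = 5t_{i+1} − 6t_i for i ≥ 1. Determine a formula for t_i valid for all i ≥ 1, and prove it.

Claim: t_i = 2·2^i + 3^i.

Base cases: t_1 = 7 and 2·2^1 + 3^1 = 7; t_2 = 17 and 2·2^2 + 3^2 = 17.
Assume t_p = 2·2^p + 3^p for all 1 ≤ p ≤ j, where j ≥ 2.
Then t_{j+1} = 5t_j − 6t_{j−1} = 5·(2·2^j + 3^j) − 6·(2·2^{j−1} + 3^{j−1}) = 2·(5·2 − 6)2^{j−1} + (5·3 − 6)3^{j−1} = 8·2^{j−1} + 9·3^{j−1} = 2·2^{j+1} + 3^{j+1}.
By strong induction, t_i = 2·2^i + 3^i for all i ≥ 1.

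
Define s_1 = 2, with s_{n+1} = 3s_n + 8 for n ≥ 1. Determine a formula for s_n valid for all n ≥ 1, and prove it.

Claim: s_n = 2·3^n − 4.

Base case: s_1 = 2, and 2·3^1 − 4 = 6 − 4 = 2.
Assume s_k = 2·3^k − 4 for some k ≥ 1.
Then s_{k+1} = 3s_k + 8 = 3·(2·3^k − 4) + 8 = 6·3^k − 12 + 8 = 2·3^{k+1} − 4.
This completes the inductive step, so s_n = 2·3^n − 4 for all n ≥ 1.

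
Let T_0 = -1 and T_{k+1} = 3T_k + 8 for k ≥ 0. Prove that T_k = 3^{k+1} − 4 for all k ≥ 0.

Base case: T_0 = -1, and 3^{0+1} − 4 = 3 − 4 = -1.
Assume T_r = 3^{r+1} − 4 for some r ≥ 0.
Then T_{r+1} = 3T_r + 8 = 3·(3^{r+1} − 4) + 8 = 3^{r+2} − 12 + 8 = 3^{r+2} − 4.
This completes the inductive step, so T_k = 3^{k+1} − 4 for all k ≥ 0.

T_k = 3^{k+1} − 4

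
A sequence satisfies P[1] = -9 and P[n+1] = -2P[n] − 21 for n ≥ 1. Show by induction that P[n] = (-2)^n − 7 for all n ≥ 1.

Base case: P[1] = -9, and (-2)^1 − 7 = -2 − 7 = -9.
Assume P[j] = (-2)^j − 7 for some j ≥ 1.
Then P[j+1] = -2P[j] − 21 = -2·((-2)^j − 7) − 21 = -2·(-2)^j + 14 − 21 = (-2)^{j+1} − 7.
This completes the inductive step, so P[n] = (-2)^n − 7 for all n ≥ 1.

P[n] = (-2)^n − 7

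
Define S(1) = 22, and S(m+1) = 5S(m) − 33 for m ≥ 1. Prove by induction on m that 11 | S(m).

Base case: S(1) = 22 = 11·2, so 11 | S(1).
Assume 11 | S(k), so S(k) = 11t for some integer t.
Then S(k+1) = 5S(k) − 33 = 5·(11t) − 33 = 11(5t − 3), so 11 | S(k+1).
By induction, 11 | S(m) for all m ≥ 1.

11 | S(m)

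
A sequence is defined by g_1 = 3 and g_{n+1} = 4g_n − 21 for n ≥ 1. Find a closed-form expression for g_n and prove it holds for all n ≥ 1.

Claim: g_n = -4^n + 7.

Base case: g_1 = 3, and -4^1 + 7 = -4 + 7 = 3.
Assume g_j = -4^j + 7 for some j ≥ 1.
Then g_{j+1} = 4g_j − 21 = 4·(-4^j + 7) − 21 = -4^{j+1} + 28 − 21 = -4^{j+1} + 7.
By induction, g_n = -4^n + 7 for all n ≥ 1.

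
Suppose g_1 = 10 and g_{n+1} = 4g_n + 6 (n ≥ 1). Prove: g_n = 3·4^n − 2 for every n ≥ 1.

Base case: g_1 = 10, and 3·4^1 − 2 = 12 − 2 = 10.
Assume g_k = 3·4^k − 2 for some k ≥ 1.
Then g_{k+1} = 4g_k + 6 = 4·(3·4^k − 2) + 6 = 12·4^k − 8 + 6 = 3·4^{k+1} − 2.
This completes the inductive step, so g_n = 3·4^n − 2 for all n ≥ 1.

g_n = 3·4^n − 2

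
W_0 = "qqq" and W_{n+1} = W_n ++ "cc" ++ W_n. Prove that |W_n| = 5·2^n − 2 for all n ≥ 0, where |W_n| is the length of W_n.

Base case: |W_0| = 3, and 5·2^0 − 2 = 3.
Assume |W_j| = 5·2^j − 2.
Then |W_{j+1}| = |W_j| + 2 + |W_j| = 2|W_j| + 2 = 2(5·2^j − 2) + 2 = 5·2^{j+1} − 4 + 2 = 5·2^{j+1} − 2.
So the formula holds for j+1, and by induction |W_n| = 5·2^n − 2 for all n ≥ 0.

|W_n| = 5·2^n − 2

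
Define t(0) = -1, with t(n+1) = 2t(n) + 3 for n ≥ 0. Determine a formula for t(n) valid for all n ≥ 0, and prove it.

Claim: t(n) = 2^{n+1} − 3.

Base case: t(0) = -1, and 2^{0+1} − 3 = 2 − 3 = -1.
Assume t(j) = 2^{j+1} − 3 for some j ≥ 0.
Then t(j+1) = 2t(j) + 3 = 2·(2^{j+1} − 3) + 3 = 2^{j+2} − 6 + 3 = 2^{j+2} − 3.
Hence t(n) = 2^{n+1} − 3 for every n ≥ 0, by induction.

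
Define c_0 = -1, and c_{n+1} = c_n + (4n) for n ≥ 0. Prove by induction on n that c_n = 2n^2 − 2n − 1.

Base case: c_0 = -1, and 2·0^2 − 2·0 − 1 = -1.
Assume c_j = 2j^2 − 2j − 1.
Then c_{j+1} = c_j + (4j) = (2j^2 − 2j − 1) + (4j) = 2j^2 + 2j − 1,
and 2·(j+1)^2 − 2·(j+1) − 1 = 2j^2 + 2j − 1.
This completes the inductive step, so c_n = 2n^2 − 2n − 1 for all n ≥ 0.

c_n = 2n^2 − 2n − 1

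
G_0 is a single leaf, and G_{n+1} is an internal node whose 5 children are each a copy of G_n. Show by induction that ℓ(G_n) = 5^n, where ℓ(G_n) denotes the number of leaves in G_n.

Base case: ℓ(G_0) = 1, and 5^0 = 1.
Assume ℓ(G_m) = 5^m.
Then ℓ(G_{m+1}) = 5·ℓ(G_m) = 5·5^m = 5^{m+1}.
This completes the inductive step, so ℓ(G_n) = 5^n for all n ≥ 0.

ℓ(G_n) = 5^n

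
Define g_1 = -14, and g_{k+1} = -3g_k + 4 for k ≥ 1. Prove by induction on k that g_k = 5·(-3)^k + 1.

Base case: g_1 = -14, and 5·(-3)^1 + 1 = -15 + 1 = -14.
Assume g_m = 5·(-3)^m + 1 for some m ≥ 1.
Then g_{m+1} = -3g_m + 4 = -3·(5·(-3)^m + 1) + 4 = -15·(-3)^m − 3 + 4 = 5·(-3)^{m+1} + 1.
This completes the inductive step, so g_k = 5·(-3)^k + 1 for all k ≥ 1.

g_k = 5·(-3)^k + 1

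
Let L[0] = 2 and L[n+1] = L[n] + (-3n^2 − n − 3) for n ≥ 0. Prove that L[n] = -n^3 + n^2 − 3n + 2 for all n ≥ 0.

Base case: L[0] = 2, and -0^3 + 0^2 − 3·0 + 2 = 2.
Assume L[j] = -j^3 + j^2 − 3j + 2.
Then L[j+1] = L[j] + (-3j^2 − j − 3) = (-j^3 + j^2 − 3j + 2) + (-3j^2 − j − 3) = -j^3 − 2j^2 − 4j − 1,
and -(j+1)^3 + (j+1)^2 − 3·(j+1) + 2 = -j^3 − 2j^2 − 4j − 1.
Hence L[n] = -n^3 + n^2 − 3n + 2 for every n ≥ 0, by induction.

L[n] = -n^3 + n^2 − 3n + 2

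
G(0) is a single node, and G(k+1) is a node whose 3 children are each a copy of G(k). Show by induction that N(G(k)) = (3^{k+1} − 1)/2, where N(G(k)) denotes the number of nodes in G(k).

Base case: N(G(0)) = 1, and (3^{0+1} − 1)/2 = 1.
Assume N(G(j)) = (3^{j+1} − 1)/2.
Then N(G(j+1)) = 1 + 3N(G(j)) = 1 + 3·(3^{j+1} − 1)/2 = 1 + (3^{j+2} − 3)/2 = (2 + 3^{j+2} − 3)/2 = (3^{j+2} − 1)/2.
By induction, N(G(k)) = (3^{k+1} − 1)/2 for all k ≥ 0.

N(G(k)) = (3^{k+1} − 1)/2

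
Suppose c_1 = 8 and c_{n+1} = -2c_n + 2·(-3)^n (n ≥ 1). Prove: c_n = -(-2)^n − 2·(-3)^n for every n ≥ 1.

Base case: c_1 = 8, and -(-2)^1 − 2·(-3)^1 = 2 + 6 = 8.
Assume c_r = -(-2)^r − 2·(-3)^r for some r ≥ 1.
Then c_{r+1} = -2c_r + 2·(-3)^r = -2·(-(-2)^r − 2·(-3)^r) + 2·(-3)^r = -(-2)^{r+1} + 4·(-3)^r + 2·(-3)^r = -(-2)^{r+1} + 6·(-3)^r = -(-2)^{r+1} − 2·(-3)^{r+1}.
Hence c_n = -(-2)^n − 2·(-3)^n for every n ≥ 1, by induction.

c_n = -(-2)^n − 2·(-3)^n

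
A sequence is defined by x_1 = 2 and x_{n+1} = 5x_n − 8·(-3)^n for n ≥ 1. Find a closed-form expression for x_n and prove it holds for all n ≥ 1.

Claim: x_n = 5^n + (-3)^n.

Base case: x_1 = 2, and 5^1 + (-3)^1 = 5 − 3 = 2.
Assume x_m = 5^m + (-3)^m for some m ≥ 1.
Then x_{m+1} = 5x_m − 8·(-3)^m = 5·(5^m + (-3)^m) − 8·(-3)^m = 5^{m+1} + 5·(-3)^m − 8·(-3)^m = 5^{m+1} − 3·(-3)^m = 5^{m+1} + (-3)^{m+1}.
This completes the inductive step, so x_n = 5^n + (-3)^n for all n ≥ 1.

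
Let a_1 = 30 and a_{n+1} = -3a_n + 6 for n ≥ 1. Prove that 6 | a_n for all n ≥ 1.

Base case: a_1 = 30 = 6·5, so 6 | a_1.
Assume 6 | a_j, so a_j = 6t for some integer t.
Then a_{j+1} = -3a_j + 6 = -3·(6t) + 6 = 6(-3t + 1), so 6 | a_{j+1}.
This completes the inductive step, so 6 | a_n for all n ≥ 1.

6 | a_n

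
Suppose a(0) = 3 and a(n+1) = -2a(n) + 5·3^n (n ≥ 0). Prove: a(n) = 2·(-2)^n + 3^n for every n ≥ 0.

Base case: a(0) = 3, and 2·(-2)^0 + 3^0 = 2 + 1 = 3.
Assume a(r) = 2·(-2)^r + 3^r for some r ≥ 0.
Then a(r+1) = -2a(r) + 5·3^r = -2·(2·(-2)^r + 3^r) + 5·3^r = 2·(-2)^{r+1} − 2·3^r + 5·3^r = 2·(-2)^{r+1} + 3·3^r = 2·(-2)^{r+1} + 3^{r+1}.
This completes the inductive step, so a(n) = 2·(-2)^n + 3^n for all n ≥ 0.

a(n) = 2·(-2)^n + 3^n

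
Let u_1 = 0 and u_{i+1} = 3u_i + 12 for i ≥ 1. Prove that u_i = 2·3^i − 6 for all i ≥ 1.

Base case: u_1 = 0, and 2·3^1 − 6 = 6 − 6 = 0.
Assume u_j = 2·3^j − 6 for some j ≥ 1.
Then u_{j+1} = 3u_j + 12 = 3·(2·3^j − 6) + 12 = 6·3^j − 18 + 12 = 2·3^{j+1} − 6.
So the formula holds for j+1, and by induction u_i = 2·3^i − 6 for all i ≥ 1.

u_i = 2·3^i − 6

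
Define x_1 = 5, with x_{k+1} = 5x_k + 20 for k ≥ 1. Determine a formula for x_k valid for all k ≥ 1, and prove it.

Claim: x_k = 2·5^k − 5.

Base case: x_1 = 5, and 2·5^1 − 5 = 10 − 5 = 5.
Assume x_m = 2·5^m − 5 for some m ≥ 1.
Then x_{m+1} = 5x_m + 20 = 5·(2·5^m − 5) + 20 = 10·5^m − 25 + 20 = 2·5^{m+1} − 5.
Hence x_k = 2·5^k − 5 for every k ≥ 1, by induction.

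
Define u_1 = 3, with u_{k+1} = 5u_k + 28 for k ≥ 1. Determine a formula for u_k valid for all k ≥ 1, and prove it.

Claim: u_k = 2·5^k − 7.

Base case: u_1 = 3, and 2·5^1 − 7 = 10 − 7 = 3.
Assume u_r = 2·5^r − 7 for some r ≥ 1.
Then u_{r+1} = 5u_r + 28 = 5·(2·5^r − 7) + 28 = 10·5^r − 35 + 28 = 2·5^{r+1} − 7.
By induction, u_k = 2·5^k − 7 for all k ≥ 1.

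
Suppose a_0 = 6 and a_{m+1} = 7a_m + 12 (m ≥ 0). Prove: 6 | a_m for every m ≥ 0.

Base case: a_0 = 6 = 6·1, so 6 | a_0.
Assume 6 | a_r, so a_r = 6t for some integer t.
Then a_{r+1} = 7a_r + 12 = 7·(6t) + 12 = 6(7t + 2), so 6 | a_{r+1}.
Hence 6 | a_m for every m ≥ 0, by induction.

6 | a_m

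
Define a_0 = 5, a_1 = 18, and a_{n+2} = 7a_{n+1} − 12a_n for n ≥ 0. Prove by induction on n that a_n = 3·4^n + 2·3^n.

Base cases: a_0 = 5 and 3·4^0 + 2·3^0 = 5; a_1 = 18 and 3·4^1 + 2·3^1 = 18.
Assume a_j = 3·4^j + 2·3^j for all 0 ≤ j ≤ m, where m ≥ 1.
Then a_{m+1} = 7a_m − 12a_{m−1} = 7·(3·4^m + 2·3^m) − 12·(3·4^{m−1} + 2·3^{m−1}) = 3·(7·4 − 12)4^{m−1} + 2·(7·3 − 12)3^{m−1} = 48·4^{m−1} + 18·3^{m−1} = 3·4^{m+1} + 2·3^{m+1}.
By strong induction, a_n = 3·4^n + 2·3^n for all n ≥ 0.

a_n = 3·4^n + 2·3^n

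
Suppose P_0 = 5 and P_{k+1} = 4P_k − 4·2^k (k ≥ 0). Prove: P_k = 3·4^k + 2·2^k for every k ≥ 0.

Base case: P_0 = 5, and 3·4^0 + 2·2^0 = 3 + 2 = 5.
Assume P_j = 3·4^j + 2·2^j for some j ≥ 0.
Then P_{j+1} = 4P_j − 4·2^j = 4·(3·4^j + 2·2^j) − 4·2^j = 3·4^{j+1} + 8·2^j − 4·2^j = 3·4^{j+1} + 4·2^j = 3·4^{j+1} + 2·2^{j+1}.
So the formula holds for j+1, and by induction P_k = 3·4^k + 2·2^k for all k ≥ 0.

P_k = 3·4^k + 2·2^k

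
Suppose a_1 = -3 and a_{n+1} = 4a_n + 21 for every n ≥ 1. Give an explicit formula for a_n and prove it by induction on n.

Claim: a_n = 4^n − 7.

Base case: a_1 = -3, and 4^1 − 7 = 4 − 7 = -3.
Assume a_r = 4^r − 7 for some r ≥ 1.
Then a_{r+1} = 4a_r + 21 = 4·(4^r − 7) + 21 = 4^{r+1} − 28 + 21 = 4^{r+1} − 7.
By induction, a_n = 4^n − 7 for all n ≥ 1.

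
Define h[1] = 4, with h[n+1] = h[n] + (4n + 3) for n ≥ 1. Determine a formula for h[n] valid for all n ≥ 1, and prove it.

Claim: h[n] = 2n^2 + n + 1.

Base case: h[1] = 4, and 2·1^2 + 1 + 1 = 4.
Assume h[m] = 2m^2 + m + 1.
Then h[m+1] = h[m] + (4m + 3) = (2m^2 + m + 1) + (4m + 3) = 2m^2 + 5m + 4,
and 2·(m+1)^2 + (m+1) + 1 = 2m^2 + 5m + 4.
This completes the inductive step, so h[n] = 2n^2 + n + 1 for all n ≥ 1.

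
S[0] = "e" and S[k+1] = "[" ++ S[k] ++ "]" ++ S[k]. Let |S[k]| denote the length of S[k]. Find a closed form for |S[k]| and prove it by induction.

Claim: |S[k]| = 3·2^k − 2.

Base case: |S[0]| = 1, and 3·2^0 − 2 = 1.
Assume |S[m]| = 3·2^m − 2.
Then |S[m+1]| = 1 + |S[m]| + 1 + |S[m]| = 2|S[m]| + 2 = 2(3·2^m − 2) + 2 = 3·2^{m+1} − 4 + 2 = 3·2^{m+1} − 2.
This completes the inductive step, so |S[k]| = 3·2^k − 2 for all k ≥ 0.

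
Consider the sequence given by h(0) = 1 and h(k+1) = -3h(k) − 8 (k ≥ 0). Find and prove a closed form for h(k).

Claim: h(k) = 3·(-3)^k − 2.

Base case: h(0) = 1, and 3·(-3)^0 − 2 = 3 − 2 = 1.
Assume h(j) = 3·(-3)^j − 2 for some j ≥ 0.
Then h(j+1) = -3h(j) − 8 = -3·(3·(-3)^j − 2) − 8 = -9·(-3)^j + 6 − 8 = 3·(-3)^{j+1} − 2.
By induction, h(k) = 3·(-3)^k − 2 for all k ≥ 0.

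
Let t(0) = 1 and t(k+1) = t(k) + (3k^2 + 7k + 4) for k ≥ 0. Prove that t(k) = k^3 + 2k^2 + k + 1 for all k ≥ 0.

Base case: t(0) = 1, and 0^3 + 2·0^2 + 0 + 1 = 1.
Assume t(m) = m^3 + 2m^2 + m + 1.
Then t(m+1) = t(m) + (3m^2 + 7m + 4) = (m^3 + 2m^2 + m + 1) + (3m^2 + 7m + 4) = m^3 + 5m^2 + 8m + 5,
and (m+1)^3 + 2·(m+1)^2 + (m+1) + 1 = m^3 + 5m^2 + 8m + 5.
By induction, t(k) = k^3 + 2k^2 + k + 1 for all k ≥ 0.

t(k) = k^3 + 2k^2 + k + 1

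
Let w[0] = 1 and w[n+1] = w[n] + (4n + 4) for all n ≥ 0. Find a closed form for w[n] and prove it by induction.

Claim: w[n] = 2n^2 + 2n + 1.

Base case: w[0] = 1, and 2·0^2 + 2·0 + 1 = 1.
Assume w[j] = 2j^2 + 2j + 1.
Then w[j+1] = w[j] + (4j + 4) = (2j^2 + 2j + 1) + (4j + 4) = 2j^2 + 6j + 5,
and 2·(j+1)^2 + 2·(j+1) + 1 = 2j^2 + 6j + 5.
By induction, w[n] = 2n^2 + 2n + 1 for all n ≥ 0.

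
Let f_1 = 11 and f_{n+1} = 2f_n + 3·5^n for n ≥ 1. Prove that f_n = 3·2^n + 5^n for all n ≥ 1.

Base case: f_1 = 11, and 3·2^1 + 5^1 = 6 + 5 = 11.
Assume f_k = 3·2^k + 5^k for some k ≥ 1.
Then f_{k+1} = 2f_k + 3·5^k = 2·(3·2^k + 5^k) + 3·5^k = 3·2^{k+1} + 2·5^k + 3·5^k = 3·2^{k+1} + 5·5^k = 3·2^{k+1} + 5^{k+1}.
Hence f_n = 3·2^n + 5^n for every n ≥ 1, by induction.

f_n = 3·2^n + 5^n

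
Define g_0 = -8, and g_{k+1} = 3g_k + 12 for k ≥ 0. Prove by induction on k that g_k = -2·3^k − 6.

Base case: g_0 = -8, and -2·3^0 − 6 = -2 − 6 = -8.
Assume g_j = -2·3^j − 6 for some j ≥ 0.
Then g_{j+1} = 3g_j + 12 = 3·(-2·3^j − 6) + 12 = -6·3^j − 18 + 12 = -2·3^{j+1} − 6.
Hence g_k = -2·3^k − 6 for every k ≥ 0, by induction.

g_k = -2·3^k − 6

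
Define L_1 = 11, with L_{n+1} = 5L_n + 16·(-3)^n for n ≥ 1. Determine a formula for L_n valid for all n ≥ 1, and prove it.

Claim: L_n = 5^n − 2·(-3)^n.

Base case: L_1 = 11, and 5^1 − 2·(-3)^1 = 5 + 6 = 11.
Assume L_r = 5^r − 2·(-3)^r for some r ≥ 1.
Then L_{r+1} = 5L_r + 16·(-3)^r = 5·(5^r − 2·(-3)^r) + 16·(-3)^r = 5^{r+1} − 10·(-3)^r + 16·(-3)^r = 5^{r+1} + 6·(-3)^r = 5^{r+1} − 2·(-3)^{r+1}.
By induction, L_n = 5^n − 2·(-3)^n for all n ≥ 1.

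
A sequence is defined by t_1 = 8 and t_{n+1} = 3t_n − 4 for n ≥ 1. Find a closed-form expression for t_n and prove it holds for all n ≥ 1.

Claim: t_n = 2·3^n + 2.

Base case: t_1 = 8, and 2·3^1 + 2 = 6 + 2 = 8.
Assume t_r = 2·3^r + 2 for some r ≥ 1.
Then t_{r+1} = 3t_r − 4 = 3·(2·3^r + 2) − 4 = 6·3^r + 6 − 4 = 2·3^{r+1} + 2.
This completes the inductive step, so t_n = 2·3^n + 2 for all n ≥ 1.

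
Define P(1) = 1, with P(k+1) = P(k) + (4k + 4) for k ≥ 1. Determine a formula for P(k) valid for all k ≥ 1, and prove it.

Claim: P(k) = 2k^2 + 2k − 3.

Base case: P(1) = 1, and 2·1^2 + 2·1 − 3 = 1.
Assume P(j) = 2j^2 + 2j − 3.
Then P(j+1) = P(j) + (4j + 4) = (2j^2 + 2j − 3) + (4j + 4) = 2j^2 + 6j + 1,
and 2·(j+1)^2 + 2·(j+1) − 3 = 2j^2 + 6j + 1.
This completes the inductive step, so P(k) = 2k^2 + 2k − 3 for all k ≥ 1.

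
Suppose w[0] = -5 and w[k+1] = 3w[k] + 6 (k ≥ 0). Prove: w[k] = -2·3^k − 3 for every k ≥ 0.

Base case: w[0] = -5, and -2·3^0 − 3 = -2 − 3 = -5.
Assume w[j] = -2·3^j − 3 for some j ≥ 0.
Then w[j+1] = 3w[j] + 6 = 3·(-2·3^j − 3) + 6 = -6·3^j − 9 + 6 = -2·3^{j+1} − 3.
By induction, w[k] = -2·3^k − 3 for all k ≥ 0.

w[k] = -2·3^k − 3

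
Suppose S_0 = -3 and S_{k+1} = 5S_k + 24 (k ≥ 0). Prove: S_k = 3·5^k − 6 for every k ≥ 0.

Base case: S_0 = -3, and 3·5^0 − 6 = 3 − 6 = -3.
Assume S_j = 3·5^j − 6 for some j ≥ 0.
Then S_{j+1} = 5S_j + 24 = 5·(3·5^j − 6) + 24 = 15·5^j − 30 + 24 = 3·5^{j+1} − 6.
Hence S_k = 3·5^k − 6 for every k ≥ 0, by induction.

S_k = 3·5^k − 6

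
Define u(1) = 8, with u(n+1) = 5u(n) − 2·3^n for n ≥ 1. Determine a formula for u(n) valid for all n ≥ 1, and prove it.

Claim: u(n) = 5^n + 3^n.

Base case: u(1) = 8, and 5^1 + 3^1 = 5 + 3 = 8.
Assume u(m) = 5^m + 3^m for some m ≥ 1.
Then u(m+1) = 5u(m) − 2·3^m = 5·(5^m + 3^m) − 2·3^m = 5^{m+1} + 5·3^m − 2·3^m = 5^{m+1} + 3·3^m = 5^{m+1} + 3^{m+1}.
This completes the inductive step, so u(n) = 5^n + 3^n for all n ≥ 1.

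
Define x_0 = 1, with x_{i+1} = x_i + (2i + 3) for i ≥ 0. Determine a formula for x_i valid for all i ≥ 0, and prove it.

Claim: x_i = i^2 + 2i + 1.

Base case: x_0 = 1, and 0^2 + 2·0 + 1 = 1.
Assume x_r = r^2 + 2r + 1.
Then x_{r+1} = x_r + (2r + 3) = (r^2 + 2r + 1) + (2r + 3) = r^2 + 4r + 4,
and (r+1)^2 + 2·(r+1) + 1 = r^2 + 4r + 4.
By induction, x_i = i^2 + 2i + 1 for all i ≥ 0.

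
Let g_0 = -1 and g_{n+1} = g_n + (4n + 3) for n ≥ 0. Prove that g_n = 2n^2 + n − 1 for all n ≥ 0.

Base case: g_0 = -1, and 2·0^2 + 0 − 1 = -1.
Assume g_r = 2r^2 + r − 1.
Then g_{r+1} = g_r + (4r + 3) = (2r^2 + r − 1) + (4r + 3) = 2r^2 + 5r + 2,
and 2·(r+1)^2 + (r+1) − 1 = 2r^2 + 5r + 2.
By induction, g_n = 2n^2 + n − 1 for all n ≥ 0.

g_n = 2n^2 + n − 1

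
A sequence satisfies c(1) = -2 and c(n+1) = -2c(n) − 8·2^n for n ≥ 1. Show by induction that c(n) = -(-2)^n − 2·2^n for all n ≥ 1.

Base case: c(1) = -2, and -(-2)^1 − 2·2^1 = 2 − 4 = -2.
Assume c(j) = -(-2)^j − 2·2^j for some j ≥ 1.
Then c(j+1) = -2c(j) − 8·2^j = -2·(-(-2)^j − 2·2^j) − 8·2^j = -(-2)^{j+1} + 4·2^j − 8·2^j = -(-2)^{j+1} − 4·2^j = -(-2)^{j+1} − 2·2^{j+1}.
So the formula holds for j+1, and by induction c(n) = -(-2)^n − 2·2^n for all n ≥ 1.

c(n) = -(-2)^n − 2·2^n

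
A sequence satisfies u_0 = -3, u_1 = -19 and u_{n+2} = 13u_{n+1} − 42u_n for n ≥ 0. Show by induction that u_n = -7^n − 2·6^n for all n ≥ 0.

Base cases: u_0 = -3 and -7^0 − 2·6^0 = -3; u_1 = -19 and -7^1 − 2·6^1 = -19.
Assume u_j = -7^j − 2·6^j for all 0 ≤ j ≤ r, where r ≥ 1.
Then u_{r+1} = 13u_r − 42u_{r−1} = 13·(-7^r − 2·6^r) − 42·(-7^{r−1} − 2·6^{r−1}) = -(13·7 − 42)7^{r−1} − 2·(13·6 − 42)6^{r−1} = -49·7^{r−1} − 72·6^{r−1} = -7^{r+1} − 2·6^{r+1}.
Hence u_n = -7^n − 2·6^n for every n ≥ 0, by strong induction.

u_n = -7^n − 2·6^n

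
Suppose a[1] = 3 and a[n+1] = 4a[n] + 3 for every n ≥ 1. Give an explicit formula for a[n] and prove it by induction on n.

Claim: a[n] = 4^n − 1.

Base case: a[1] = 3, and 4^1 − 1 = 4 − 1 = 3.
Assume a[k] = 4^k − 1 for some k ≥ 1.
Then a[k+1] = 4a[k] + 3 = 4·(4^k − 1) + 3 = 4^{k+1} − 4 + 3 = 4^{k+1} − 1.
So the formula holds for k+1, and by induction a[n] = 4^n − 1 for all n ≥ 1.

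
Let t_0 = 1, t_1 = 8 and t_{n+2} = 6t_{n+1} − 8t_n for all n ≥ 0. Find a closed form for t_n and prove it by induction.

Claim: t_n = 3·4^n − 2·2^n.

Base cases: t_0 = 1 and 3·4^0 − 2·2^0 = 1; t_1 = 8 and 3·4^1 − 2·2^1 = 8.
Assume t_j = 3·4^j − 2·2^j for all 0 ≤ j ≤ m, where m ≥ 1.
Then t_{m+1} = 6t_m − 8t_{m−1} = 6·(3·4^m − 2·2^m) − 8·(3·4^{m−1} − 2·2^{m−1}) = 3·(6·4 − 8)4^{m−1} − 2·(6·2 − 8)2^{m−1} = 48·4^{m−1} − 8·2^{m−1} = 3·4^{m+1} − 2·2^{m+1}.
So the formula holds for m+1, and by strong induction t_n = 3·4^n − 2·2^n for all n ≥ 0.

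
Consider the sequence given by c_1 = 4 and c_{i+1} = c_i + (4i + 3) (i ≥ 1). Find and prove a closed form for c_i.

Claim: c_i = 2i^2 + i + 1.

Base case: c_1 = 4, and 2·1^2 + 1 + 1 = 4.
Assume c_k = 2k^2 + k + 1.
Then c_{k+1} = c_k + (4k + 3) = (2k^2 + k + 1) + (4k + 3) = 2k^2 + 5k + 4,
and 2·(k+1)^2 + (k+1) + 1 = 2k^2 + 5k + 4.
By induction, c_i = 2i^2 + i + 1 for all i ≥ 1.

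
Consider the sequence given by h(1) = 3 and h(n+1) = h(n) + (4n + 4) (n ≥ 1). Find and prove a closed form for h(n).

Claim: h(n) = 2n^2 + 2n − 1.

Base case: h(1) = 3, and 2·1^2 + 2·1 − 1 = 3.
Assume h(k) = 2k^2 + 2k − 1.
Then h(k+1) = h(k) + (4k + 4) = (2k^2 + 2k − 1) + (4k + 4) = 2k^2 + 6k + 3,
and 2·(k+1)^2 + 2·(k+1) − 1 = 2k^2 + 6k + 3.
Hence h(n) = 2n^2 + 2n − 1 for every n ≥ 1, by induction.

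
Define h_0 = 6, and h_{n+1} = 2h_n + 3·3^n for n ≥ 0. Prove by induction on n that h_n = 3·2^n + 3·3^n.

Base case: h_0 = 6, and 3·2^0 + 3·3^0 = 3 + 3 = 6.
Assume h_m = 3·2^m + 3·3^m for some m ≥ 0.
Then h_{m+1} = 2h_m + 3·3^m = 2·(3·2^m + 3·3^m) + 3·3^m = 3·2^{m+1} + 6·3^m + 3·3^m = 3·2^{m+1} + 9·3^m = 3·2^{m+1} + 3·3^{m+1}.
This completes the inductive step, so h_n = 3·2^n + 3·3^n for all n ≥ 0.

h_n = 3·2^n + 3·3^n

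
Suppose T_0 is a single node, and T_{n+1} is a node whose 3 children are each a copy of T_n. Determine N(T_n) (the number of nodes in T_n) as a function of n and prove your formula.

Claim: N(T_n) = (3^{n+1} − 1)/2.

Base case: N(T_0) = 1, and (3^{0+1} − 1)/2 = 1.
Assume N(T_j) = (3^{j+1} − 1)/2.
Then N(T_{j+1}) = 1 + 3N(T_j) = 1 + 3·(3^{j+1} − 1)/2 = 1 + (3^{j+2} − 3)/2 = (2 + 3^{j+2} − 3)/2 = (3^{j+2} − 1)/2.
This completes the inductive step, so N(T_n) = (3^{n+1} − 1)/2 for all n ≥ 0.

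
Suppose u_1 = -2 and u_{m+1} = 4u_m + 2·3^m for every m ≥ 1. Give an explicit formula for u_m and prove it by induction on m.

Claim: u_m = 4^m − 2·3^m.

Base case: u_1 = -2, and 4^1 − 2·3^1 = 4 − 6 = -2.
Assume u_j = 4^j − 2·3^j for some j ≥ 1.
Then u_{j+1} = 4u_j + 2·3^j = 4·(4^j − 2·3^j) + 2·3^j = 4^{j+1} − 8·3^j + 2·3^j = 4^{j+1} − 6·3^j = 4^{j+1} − 2·3^{j+1}.
This completes the inductive step, so u_m = 4^m − 2·3^m for all m ≥ 1.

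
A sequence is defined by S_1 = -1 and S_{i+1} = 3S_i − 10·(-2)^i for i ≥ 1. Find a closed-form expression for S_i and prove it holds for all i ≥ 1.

Claim: S_i = 3^i + 2·(-2)^i.

Base case: S_1 = -1, and 3^1 + 2·(-2)^1 = 3 − 4 = -1.
Assume S_m = 3^m + 2·(-2)^m for some m ≥ 1.
Then S_{m+1} = 3S_m − 10·(-2)^m = 3·(3^m + 2·(-2)^m) − 10·(-2)^m = 3^{m+1} + 6·(-2)^m − 10·(-2)^m = 3^{m+1} − 4·(-2)^m = 3^{m+1} + 2·(-2)^{m+1}.
This completes the inductive step, so S_i = 3^i + 2·(-2)^i for all i ≥ 1.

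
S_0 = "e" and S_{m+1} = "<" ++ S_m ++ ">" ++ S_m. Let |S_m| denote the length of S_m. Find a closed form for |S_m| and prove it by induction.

Claim: |S_m| = 3·2^m − 2.

Base case: |S_0| = 1, and 3·2^0 − 2 = 1.
Assume |S_j| = 3·2^j − 2.
Then |S_{j+1}| = 1 + |S_j| + 1 + |S_j| = 2|S_j| + 2 = 2(3·2^j − 2) + 2 = 3·2^{j+1} − 4 + 2 = 3·2^{j+1} − 2.
So the formula holds for j+1, and by induction |S_m| = 3·2^m − 2 for all m ≥ 0.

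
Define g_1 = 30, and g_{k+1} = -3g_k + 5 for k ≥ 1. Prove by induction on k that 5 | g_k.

Base case: g_1 = 30 = 5·6, so 5 | g_1.
Assume 5 | g_r, so g_r = 5t for some integer t.
Then g_{r+1} = -3g_r + 5 = -3·(5t) + 5 = 5(-3t + 1), so 5 | g_{r+1}.
This completes the inductive step, so 5 | g_k for all k ≥ 1.

5 | g_k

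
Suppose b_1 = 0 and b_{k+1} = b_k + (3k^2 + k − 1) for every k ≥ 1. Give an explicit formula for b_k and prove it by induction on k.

Claim: b_k = k^3 − k^2 − k + 1.

Base case: b_1 = 0, and 1^3 − 1^2 − 1 + 1 = 0.
Assume b_r = r^3 − r^2 − r + 1.
Then b_{r+1} = b_r + (3r^2 + r − 1) = (r^3 − r^2 − r + 1) + (3r^2 + r − 1) = r^3 + 2r^2,
and (r+1)^3 − (r+1)^2 − (r+1) + 1 = r^3 + 2r^2.
By induction, b_k = k^3 − k^2 − k + 1 for all k ≥ 1.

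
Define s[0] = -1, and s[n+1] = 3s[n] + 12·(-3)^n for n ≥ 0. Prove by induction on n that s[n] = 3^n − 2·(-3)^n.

Base case: s[0] = -1, and 3^0 − 2·(-3)^0 = 1 − 2 = -1.
Assume s[j] = 3^j − 2·(-3)^j for some j ≥ 0.
Then s[j+1] = 3s[j] + 12·(-3)^j = 3·(3^j − 2·(-3)^j) + 12·(-3)^j = 3^{j+1} − 6·(-3)^j + 12·(-3)^j = 3^{j+1} + 6·(-3)^j = 3^{j+1} − 2·(-3)^{j+1}.
This completes the inductive step, so s[n] = 3^n − 2·(-3)^n for all n ≥ 0.

s[n] = 3^n − 2·(-3)^n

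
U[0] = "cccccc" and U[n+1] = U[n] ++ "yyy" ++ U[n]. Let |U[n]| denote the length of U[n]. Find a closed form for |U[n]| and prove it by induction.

Claim: |U[n]| = 9·2^n − 3.

Base case: |U[0]| = 6, and 9·2^0 − 3 = 6.
Assume |U[r]| = 9·2^r − 3.
Then |U[r+1]| = |U[r]| + 3 + |U[r]| = 2|U[r]| + 3 = 2(9·2^r − 3) + 3 = 9·2^{r+1} − 6 + 3 = 9·2^{r+1} − 3.
So the formula holds for r+1, and by induction |U[n]| = 9·2^n − 3 for all n ≥ 0.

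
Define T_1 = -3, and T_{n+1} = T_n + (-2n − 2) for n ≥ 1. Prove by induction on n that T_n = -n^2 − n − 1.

Base case: T_1 = -3, and -1^2 − 1 − 1 = -3.
Assume T_k = -k^2 − k − 1.
Then T_{k+1} = T_k + (-2k − 2) = (-k^2 − k − 1) + (-2k − 2) = -k^2 − 3k − 3,
and -(k+1)^2 − (k+1) − 1 = -k^2 − 3k − 3.
By induction, T_n = -n^2 − n − 1 for all n ≥ 1.

T_n = -n^2 − n − 1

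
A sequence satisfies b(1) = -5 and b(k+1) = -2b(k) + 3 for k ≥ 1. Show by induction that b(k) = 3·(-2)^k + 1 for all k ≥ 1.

Base case: b(1) = -5, and 3·(-2)^1 + 1 = -6 + 1 = -5.
Assume b(r) = 3·(-2)^r + 1 for some r ≥ 1.
Then b(r+1) = -2b(r) + 3 = -2·(3·(-2)^r + 1) + 3 = -6·(-2)^r − 2 + 3 = 3·(-2)^{r+1} + 1.
By induction, b(k) = 3·(-2)^k + 1 for all k ≥ 1.

b(k) = 3·(-2)^k + 1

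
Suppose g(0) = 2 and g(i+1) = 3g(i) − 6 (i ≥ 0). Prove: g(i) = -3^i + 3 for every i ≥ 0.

Base case: g(0) = 2, and -3^0 + 3 = -1 + 3 = 2.
Assume g(r) = -3^r + 3 for some r ≥ 0.
Then g(r+1) = 3g(r) − 6 = 3·(-3^r + 3) − 6 = -3^{r+1} + 9 − 6 = -3^{r+1} + 3.
By induction, g(i) = -3^i + 3 for all i ≥ 0.

g(i) = -3^i + 3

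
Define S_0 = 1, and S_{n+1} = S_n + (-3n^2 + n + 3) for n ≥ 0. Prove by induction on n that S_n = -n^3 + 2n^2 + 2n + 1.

Base case: S_0 = 1, and -0^3 + 2·0^2 + 2·0 + 1 = 1.
Assume S_m = -m^3 + 2m^2 + 2m + 1.
Then S_{m+1} = S_m + (-3m^2 + m + 3) = (-m^3 + 2m^2 + 2m + 1) + (-3m^2 + m + 3) = -m^3 − m^2 + 3m + 4,
and -(m+1)^3 + 2·(m+1)^2 + 2·(m+1) + 1 = -m^3 − m^2 + 3m + 4.
This completes the inductive step, so S_n = -n^3 + 2n^2 + 2n + 1 for all n ≥ 0.

S_n = -n^3 + 2n^2 + 2n + 1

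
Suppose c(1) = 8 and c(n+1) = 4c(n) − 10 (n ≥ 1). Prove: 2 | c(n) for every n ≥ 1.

Base case: c(1) = 8 = 2·4, so 2 | c(1).
Assume 2 | c(k), so c(k) = 2t for some integer t.
Then c(k+1) = 4c(k) − 10 = 4·(2t) − 10 = 2(4t − 5), so 2 | c(k+1).
This completes the inductive step, so 2 | c(n) for all n ≥ 1.

2 | c(n)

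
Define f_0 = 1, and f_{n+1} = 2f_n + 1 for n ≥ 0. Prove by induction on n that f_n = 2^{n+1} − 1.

Base case: f_0 = 1, and 2^{0+1} − 1 = 2 − 1 = 1.
Assume f_j = 2^{j+1} − 1 for some j ≥ 0.
Then f_{j+1} = 2f_j + 1 = 2·(2^{j+1} − 1) + 1 = 2^{j+2} − 2 + 1 = 2^{j+2} − 1.
Hence f_n = 2^{n+1} − 1 for every n ≥ 0, by induction.

f_n = 2^{n+1} − 1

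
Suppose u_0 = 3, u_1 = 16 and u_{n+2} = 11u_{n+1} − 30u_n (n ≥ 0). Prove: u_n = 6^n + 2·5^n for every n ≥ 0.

Base cases: u_0 = 3 and 6^0 + 2·5^0 = 3; u_1 = 16 and 6^1 + 2·5^1 = 16.
Assume u_j = 6^j + 2·5^j for all 0 ≤ j ≤ k, where k ≥ 1.
Then u_{k+1} = 11u_k − 30u_{k−1} = 11·(6^k + 2·5^k) − 30·(6^{k−1} + 2·5^{k−1}) = (11·6 − 30)6^{k−1} + 2·(11·5 − 30)5^{k−1} = 36·6^{k−1} + 50·5^{k−1} = 6^{k+1} + 2·5^{k+1}.
Hence u_n = 6^n + 2·5^n for every n ≥ 0, by strong induction.

u_n = 6^n + 2·5^n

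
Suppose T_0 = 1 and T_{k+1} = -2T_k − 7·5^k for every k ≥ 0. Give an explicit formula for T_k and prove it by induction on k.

Claim: T_k = 2·(-2)^k − 5^k.

Base case: T_0 = 1, and 2·(-2)^0 − 5^0 = 2 − 1 = 1.
Assume T_m = 2·(-2)^m − 5^m for some m ≥ 0.
Then T_{m+1} = -2T_m − 7·5^m = -2·(2·(-2)^m − 5^m) − 7·5^m = 2·(-2)^{m+1} + 2·5^m − 7·5^m = 2·(-2)^{m+1} − 5·5^m = 2·(-2)^{m+1} − 5^{m+1}.
By induction, T_k = 2·(-2)^k − 5^k for all k ≥ 0.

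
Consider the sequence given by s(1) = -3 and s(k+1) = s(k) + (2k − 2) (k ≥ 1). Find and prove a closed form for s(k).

Claim: s(k) = k^2 − 3k − 1.

Base case: s(1) = -3, and 1^2 − 3·1 − 1 = -3.
Assume s(m) = m^2 − 3m − 1.
Then s(m+1) = s(m) + (2m − 2) = (m^2 − 3m − 1) + (2m − 2) = m^2 − m − 3,
and (m+1)^2 − 3·(m+1) − 1 = m^2 − m − 3.
By induction, s(k) = k^2 − 3k − 1 for all k ≥ 1.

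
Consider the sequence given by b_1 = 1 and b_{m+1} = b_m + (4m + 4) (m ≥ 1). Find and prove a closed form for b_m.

Claim: b_m = 2m^2 + 2m − 3.

Base case: b_1 = 1, and 2·1^2 + 2·1 − 3 = 1.
Assume b_j = 2j^2 + 2j − 3.
Then b_{j+1} = b_j + (4j + 4) = (2j^2 + 2j − 3) + (4j + 4) = 2j^2 + 6j + 1,
and 2·(j+1)^2 + 2·(j+1) − 3 = 2j^2 + 6j + 1.
By induction, b_m = 2m^2 + 2m − 3 for all m ≥ 1.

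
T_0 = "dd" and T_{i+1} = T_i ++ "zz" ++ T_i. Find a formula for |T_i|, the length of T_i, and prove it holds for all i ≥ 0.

Claim: |T_i| = 2^{i+2} − 2.

Base case: |T_0| = 2, and 2^{0+2} − 2 = 2.
Assume |T_r| = 2^{r+2} − 2.
Then |T_{r+1}| = |T_r| + 2 + |T_r| = 2|T_r| + 2 = 2(2^{r+2} − 2) + 2 = 2^{r+3} − 4 + 2 = 2^{r+3} − 2.
This completes the inductive step, so |T_i| = 2^{i+2} − 2 for all i ≥ 0.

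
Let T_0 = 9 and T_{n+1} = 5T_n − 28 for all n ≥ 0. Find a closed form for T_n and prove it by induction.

Claim: T_n = 2·5^n + 7.

Base case: T_0 = 9, and 2·5^0 + 7 = 2 + 7 = 9.
Assume T_r = 2·5^r + 7 for some r ≥ 0.
Then T_{r+1} = 5T_r − 28 = 5·(2·5^r + 7) − 28 = 10·5^r + 35 − 28 = 2·5^{r+1} + 7.
Hence T_n = 2·5^n + 7 for every n ≥ 0, by induction.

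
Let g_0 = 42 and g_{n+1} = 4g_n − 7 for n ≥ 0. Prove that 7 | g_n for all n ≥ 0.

Base case: g_0 = 42 = 7·6, so 7 | g_0.
Assume 7 | g_k, so g_k = 7t for some integer t.
Then g_{k+1} = 4g_k − 7 = 4·(7t) − 7 = 7(4t − 1), so 7 | g_{k+1}.
Hence 7 | g_n for every n ≥ 0, by induction.

7 | g_n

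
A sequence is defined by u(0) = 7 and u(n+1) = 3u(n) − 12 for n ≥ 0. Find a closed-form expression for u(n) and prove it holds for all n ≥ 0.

Claim: u(n) = 3^n + 6.

Base case: u(0) = 7, and 3^0 + 6 = 1 + 6 = 7.
Assume u(j) = 3^j + 6 for some j ≥ 0.
Then u(j+1) = 3u(j) − 12 = 3·(3^j + 6) − 12 = 3^{j+1} + 18 − 12 = 3^{j+1} + 6.
This completes the inductive step, so u(n) = 3^n + 6 for all n ≥ 0.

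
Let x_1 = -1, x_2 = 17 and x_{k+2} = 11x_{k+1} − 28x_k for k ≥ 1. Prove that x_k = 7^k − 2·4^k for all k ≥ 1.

Base cases: x_1 = -1 and 7^1 − 2·4^1 = -1; x_2 = 17 and 7^2 − 2·4^2 = 17.
Assume x_j = 7^j − 2·4^j for all 1 ≤ j ≤ r, where r ≥ 2.
Then x_{r+1} = 11x_r − 28x_{r−1} = 11·(7^r − 2·4^r) − 28·(7^{r−1} − 2·4^{r−1}) = (11·7 − 28)7^{r−1} − 2·(11·4 − 28)4^{r−1} = 49·7^{r−1} − 32·4^{r−1} = 7^{r+1} − 2·4^{r+1}.
Hence x_k = 7^k − 2·4^k for every k ≥ 1, by strong induction.

x_k = 7^k − 2·4^k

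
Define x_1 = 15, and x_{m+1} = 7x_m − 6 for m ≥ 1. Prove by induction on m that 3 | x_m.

Base case: x_1 = 15 = 3·5, so 3 | x_1.
Assume 3 | x_k, so x_k = 3t for some integer t.
Then x_{k+1} = 7x_k − 6 = 7·(3t) − 6 = 3(7t − 2), so 3 | x_{k+1}.
This completes the inductive step, so 3 | x_m for all m ≥ 1.

3 | x_m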